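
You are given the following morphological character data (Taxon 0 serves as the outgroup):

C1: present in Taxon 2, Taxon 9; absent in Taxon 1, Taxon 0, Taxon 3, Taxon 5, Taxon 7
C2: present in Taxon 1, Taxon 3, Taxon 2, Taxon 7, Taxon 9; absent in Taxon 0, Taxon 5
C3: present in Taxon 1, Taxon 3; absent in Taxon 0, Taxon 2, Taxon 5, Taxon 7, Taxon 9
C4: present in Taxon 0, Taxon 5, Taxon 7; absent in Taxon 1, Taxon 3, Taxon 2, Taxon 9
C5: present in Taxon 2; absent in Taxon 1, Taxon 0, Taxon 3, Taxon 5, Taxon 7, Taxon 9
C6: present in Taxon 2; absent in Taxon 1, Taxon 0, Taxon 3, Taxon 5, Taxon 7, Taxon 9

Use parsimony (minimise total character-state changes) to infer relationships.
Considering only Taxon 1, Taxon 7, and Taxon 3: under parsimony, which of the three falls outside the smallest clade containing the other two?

Character polarity is set by the outgroup: the derived state is whichever differs from the outgroup's state, so for C4 the derived state is 'absent', and for the remaining characters it is 'present'.
Only Taxon 2 and Taxon 9 show the derived state 'present' for C1, supporting them as a clade.
Only Taxon 1, Taxon 2, Taxon 3, Taxon 7, and Taxon 9 show the derived state 'present' for C2, supporting them as a clade.
Only Taxon 1 and Taxon 3 show the derived state 'present' for C3, supporting them as a clade.
C4 (derived state 'absent') is shared by Taxon 1, Taxon 2, Taxon 3, and Taxon 9 — a synapomorphy uniting that clade.
C5 (derived state 'present') is unique to Taxon 2 (autapomorphy; uninformative for grouping).
C6 (derived state 'present') is unique to Taxon 2 (autapomorphy; uninformative for grouping).
Most parsimonious ingroup topology: ((((Taxon 9,Taxon 2),(Taxon 1,Taxon 3)),Taxon 7),Taxon 5).
Taxon 1 and Taxon 3 share a more recent common ancestor with each other than either does with Taxon 7, so Taxon 7 is the least closely related of the three.

Taxon 7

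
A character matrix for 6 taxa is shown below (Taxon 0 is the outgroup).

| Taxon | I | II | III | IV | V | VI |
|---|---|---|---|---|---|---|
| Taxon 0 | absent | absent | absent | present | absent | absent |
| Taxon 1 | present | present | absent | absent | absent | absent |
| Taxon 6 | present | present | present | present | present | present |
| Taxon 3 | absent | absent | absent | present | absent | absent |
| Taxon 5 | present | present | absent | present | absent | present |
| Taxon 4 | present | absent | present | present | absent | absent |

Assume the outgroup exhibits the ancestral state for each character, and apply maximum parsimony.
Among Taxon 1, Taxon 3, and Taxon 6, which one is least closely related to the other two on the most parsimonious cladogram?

Taxon 3

Character polarity is set by the outgroup: the derived state is whichever differs from the outgroup's state, so for IV the derived state is 'absent', and for the remaining characters it is 'present'.
I: derived state 'present' in Taxon 1, Taxon 4, Taxon 5, and Taxon 6 only — synapomorphy for {Taxon 1, Taxon 4, Taxon 5, Taxon 6}.
II: derived state 'present' in Taxon 1, Taxon 5, and Taxon 6 only — synapomorphy for {Taxon 1, Taxon 5, Taxon 6}.
III groups Taxon 4 and Taxon 6, which is incompatible with the clades supported by the remaining characters; treating it as convergent (homoplasy) costs fewer steps than any alternative tree.
IV (derived state 'absent') is unique to Taxon 1 (autapomorphy; uninformative for grouping).
V: derived state 'present' in Taxon 6 only — an autapomorphy, so it tells us nothing about relationships among taxa.
VI (derived state 'present') is shared by Taxon 5 and Taxon 6 — a synapomorphy uniting that clade.
Most parsimonious ingroup topology: (((Taxon 1,(Taxon 6,Taxon 5)),Taxon 4),Taxon 3).
Taxon 6 and Taxon 1 share a more recent common ancestor with each other than either does with Taxon 3, so Taxon 3 is the least closely related of the three.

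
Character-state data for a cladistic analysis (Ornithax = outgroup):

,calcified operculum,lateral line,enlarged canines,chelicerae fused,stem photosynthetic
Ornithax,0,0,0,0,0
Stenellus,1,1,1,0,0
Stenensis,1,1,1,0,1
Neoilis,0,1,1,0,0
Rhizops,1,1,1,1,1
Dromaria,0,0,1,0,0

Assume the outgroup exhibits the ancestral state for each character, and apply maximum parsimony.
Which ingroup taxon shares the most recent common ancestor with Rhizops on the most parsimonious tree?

Stenensis

The outgroup has state '0' for every character, so '1' is the derived state throughout.
calcified operculum (derived state '1') is shared by Rhizops, Stenellus, and Stenensis — a synapomorphy uniting that clade.
lateral line: derived state '1' in Neoilis, Rhizops, Stenellus, and Stenensis only — synapomorphy for {Neoilis, Rhizops, Stenellus, Stenensis}.
enlarged canines (derived state '1') is shared by all ingroup taxa — unites the whole ingroup.
chelicerae fused (derived state '1') is unique to Rhizops (autapomorphy; uninformative for grouping).
stem photosynthetic (derived state '1') is shared by Rhizops and Stenensis — a synapomorphy uniting that clade.
Most parsimonious ingroup topology: (((Stenellus,(Stenensis,Rhizops)),Neoilis),Dromaria).
Rhizops and Stenensis form a cherry on this tree, so they are sister taxa.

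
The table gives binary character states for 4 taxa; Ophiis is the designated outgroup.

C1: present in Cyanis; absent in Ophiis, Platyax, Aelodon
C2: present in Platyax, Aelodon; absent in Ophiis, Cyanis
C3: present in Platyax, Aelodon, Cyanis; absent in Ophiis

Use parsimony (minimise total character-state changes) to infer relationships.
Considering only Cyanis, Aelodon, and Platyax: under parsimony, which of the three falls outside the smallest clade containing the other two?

Cyanis

The outgroup has state 'absent' for every character, so 'present' is the derived state throughout.
C1: derived state 'present' in Cyanis only — an autapomorphy, so it tells us nothing about relationships among taxa.
C2 (derived state 'present') is shared by Aelodon and Platyax — a synapomorphy uniting that clade.
C3 (derived state 'present') is shared by all ingroup taxa — unites the whole ingroup.
Most parsimonious ingroup topology: ((Platyax,Aelodon),Cyanis).
Aelodon and Platyax share a more recent common ancestor with each other than either does with Cyanis, so Cyanis is the least closely related of the three.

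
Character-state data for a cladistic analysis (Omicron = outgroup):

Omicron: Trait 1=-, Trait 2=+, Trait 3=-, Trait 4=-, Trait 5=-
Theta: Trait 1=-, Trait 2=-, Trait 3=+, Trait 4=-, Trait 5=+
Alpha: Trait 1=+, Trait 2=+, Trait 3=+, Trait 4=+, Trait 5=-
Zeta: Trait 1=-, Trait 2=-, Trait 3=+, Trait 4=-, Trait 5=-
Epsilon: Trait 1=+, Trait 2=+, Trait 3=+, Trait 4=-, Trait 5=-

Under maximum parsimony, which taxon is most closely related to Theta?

Character polarity is set by the outgroup: the derived state is whichever differs from the outgroup's state, so for Trait 2 the derived state is '-', and for the remaining characters it is '+'.
Only Alpha and Epsilon show the derived state '+' for Trait 1, supporting them as a clade.
Only Theta and Zeta show the derived state '-' for Trait 2, supporting them as a clade.
Trait 3 (derived state '+') is shared by all ingroup taxa — unites the whole ingroup.
Trait 4: derived state '+' in Alpha only — an autapomorphy, so it tells us nothing about relationships among taxa.
Trait 5 (derived state '+') is unique to Theta (autapomorphy; uninformative for grouping).
Most parsimonious ingroup topology: ((Theta,Zeta),(Alpha,Epsilon)).
Theta and Zeta form a cherry on this tree, so they are sister taxa.

Zeta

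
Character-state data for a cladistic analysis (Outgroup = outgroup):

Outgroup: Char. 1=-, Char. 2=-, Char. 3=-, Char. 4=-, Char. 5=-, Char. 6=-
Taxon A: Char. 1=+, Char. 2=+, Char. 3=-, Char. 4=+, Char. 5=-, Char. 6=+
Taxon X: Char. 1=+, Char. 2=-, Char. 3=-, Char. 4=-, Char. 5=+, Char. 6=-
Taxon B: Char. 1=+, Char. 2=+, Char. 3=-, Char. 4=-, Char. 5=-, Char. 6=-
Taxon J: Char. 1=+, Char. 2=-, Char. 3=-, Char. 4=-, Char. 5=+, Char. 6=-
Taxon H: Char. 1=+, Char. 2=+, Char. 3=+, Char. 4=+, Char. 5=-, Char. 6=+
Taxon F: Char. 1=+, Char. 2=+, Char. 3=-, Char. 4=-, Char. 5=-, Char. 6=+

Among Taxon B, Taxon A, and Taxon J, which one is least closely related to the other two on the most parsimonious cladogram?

Taxon J

The outgroup has state '-' for every character, so '+' is the derived state throughout.
All ingroup taxa share the derived state '+' for Char. 1; it defines the ingroup but does not resolve relationships within it.
Char. 2: derived state '+' in Taxon A, Taxon B, Taxon F, and Taxon H only — synapomorphy for {Taxon A, Taxon B, Taxon F, Taxon H}.
Char. 3: derived state '+' in Taxon H only — an autapomorphy, so it tells us nothing about relationships among taxa.
Char. 4 (derived state '+') is shared by Taxon A and Taxon H — a synapomorphy uniting that clade.
Only Taxon J and Taxon X show the derived state '+' for Char. 5, supporting them as a clade.
Char. 6 (derived state '+') is shared by Taxon A, Taxon F, and Taxon H — a synapomorphy uniting that clade.
Most parsimonious ingroup topology: ((((Taxon A,Taxon H),Taxon F),Taxon B),(Taxon X,Taxon J)).
Taxon B and Taxon A share a more recent common ancestor with each other than either does with Taxon J, so Taxon J is the least closely related of the three.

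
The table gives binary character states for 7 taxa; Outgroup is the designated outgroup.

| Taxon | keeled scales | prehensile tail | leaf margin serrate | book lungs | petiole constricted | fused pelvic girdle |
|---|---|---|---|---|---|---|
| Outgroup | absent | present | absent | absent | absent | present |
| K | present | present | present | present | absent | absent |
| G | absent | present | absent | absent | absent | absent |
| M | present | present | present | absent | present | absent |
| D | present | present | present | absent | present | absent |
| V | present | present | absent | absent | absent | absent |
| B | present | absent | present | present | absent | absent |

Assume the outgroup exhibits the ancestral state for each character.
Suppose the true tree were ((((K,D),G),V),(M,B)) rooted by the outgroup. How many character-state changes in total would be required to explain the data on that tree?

Map each character onto ((((K,D),G),V),(M,B)) (rooted by Outgroup) and count the minimum state changes it requires (Fitch parsimony):
keeled scales: 2; prehensile tail: 1; leaf margin serrate: 2; book lungs: 2; petiole constricted: 2; fused pelvic girdle: 1.
Total tree length = 10.

10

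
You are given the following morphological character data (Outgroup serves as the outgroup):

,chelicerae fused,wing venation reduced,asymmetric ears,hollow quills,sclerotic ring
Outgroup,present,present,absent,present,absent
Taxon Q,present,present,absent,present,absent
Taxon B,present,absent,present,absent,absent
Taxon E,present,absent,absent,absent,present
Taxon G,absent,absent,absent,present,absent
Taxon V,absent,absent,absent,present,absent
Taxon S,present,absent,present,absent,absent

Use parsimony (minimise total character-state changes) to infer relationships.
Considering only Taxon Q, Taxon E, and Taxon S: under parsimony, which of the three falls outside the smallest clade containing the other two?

Taxon Q

Character polarity is set by the outgroup: the derived state is whichever differs from the outgroup's state, so for chelicerae fused, wing venation reduced, hollow quills the derived state is 'absent', and for the remaining characters it is 'present'.
Only Taxon G and Taxon V show the derived state 'absent' for chelicerae fused, supporting them as a clade.
wing venation reduced: derived state 'absent' in Taxon B, Taxon E, Taxon G, Taxon S, and Taxon V only — synapomorphy for {Taxon B, Taxon E, Taxon G, Taxon S, Taxon V}.
Only Taxon B and Taxon S show the derived state 'present' for asymmetric ears, supporting them as a clade.
Only Taxon B, Taxon E, and Taxon S show the derived state 'absent' for hollow quills, supporting them as a clade.
sclerotic ring: derived state 'present' in Taxon E only — an autapomorphy, so it tells us nothing about relationships among taxa.
Most parsimonious ingroup topology: (Taxon Q,(((Taxon B,Taxon S),Taxon E),(Taxon G,Taxon V))).
Taxon S and Taxon E share a more recent common ancestor with each other than either does with Taxon Q, so Taxon Q is the least closely related of the three.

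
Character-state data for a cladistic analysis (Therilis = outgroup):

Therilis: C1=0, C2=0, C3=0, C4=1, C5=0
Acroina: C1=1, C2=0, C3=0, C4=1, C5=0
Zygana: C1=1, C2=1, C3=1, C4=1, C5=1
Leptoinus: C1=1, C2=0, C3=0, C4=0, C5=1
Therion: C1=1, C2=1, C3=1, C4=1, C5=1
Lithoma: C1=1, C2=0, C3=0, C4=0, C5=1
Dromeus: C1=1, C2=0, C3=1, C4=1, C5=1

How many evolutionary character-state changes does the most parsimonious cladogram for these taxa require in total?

5

Character polarity is set by the outgroup: the derived state is whichever differs from the outgroup's state, so for C4 the derived state is '0', and for the remaining characters it is '1'.
C1 (derived state '1') is shared by all ingroup taxa — unites the whole ingroup.
Only Therion and Zygana show the derived state '1' for C2, supporting them as a clade.
C3: derived state '1' in Dromeus, Therion, and Zygana only — synapomorphy for {Dromeus, Therion, Zygana}.
C4: derived state '0' in Leptoinus and Lithoma only — synapomorphy for {Leptoinus, Lithoma}.
C5 (derived state '1') is shared by Dromeus, Leptoinus, Lithoma, Therion, and Zygana — a synapomorphy uniting that clade.
Most parsimonious ingroup topology: (Acroina,(((Zygana,Therion),Dromeus),(Leptoinus,Lithoma))).
Changes per character on this tree: C1: 1; C2: 1; C3: 1; C4: 1; C5: 1.
Total = 5.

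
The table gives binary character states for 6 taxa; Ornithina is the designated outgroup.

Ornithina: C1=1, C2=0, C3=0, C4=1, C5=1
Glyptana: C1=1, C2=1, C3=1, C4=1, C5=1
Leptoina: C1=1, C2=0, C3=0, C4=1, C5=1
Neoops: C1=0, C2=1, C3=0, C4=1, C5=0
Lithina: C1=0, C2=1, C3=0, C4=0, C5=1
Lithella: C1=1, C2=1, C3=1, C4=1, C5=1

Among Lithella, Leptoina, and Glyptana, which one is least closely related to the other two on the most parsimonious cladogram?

Character polarity is set by the outgroup: the derived state is whichever differs from the outgroup's state, so for C1, C4, C5 the derived state is '0', and for the remaining characters it is '1'.
C1: derived state '0' in Lithina and Neoops only — synapomorphy for {Lithina, Neoops}.
C2: derived state '1' in Glyptana, Lithella, Lithina, and Neoops only — synapomorphy for {Glyptana, Lithella, Lithina, Neoops}.
C3 (derived state '1') is shared by Glyptana and Lithella — a synapomorphy uniting that clade.
C4: derived state '0' in Lithina only — an autapomorphy, so it tells us nothing about relationships among taxa.
C5 (derived state '0') is unique to Neoops (autapomorphy; uninformative for grouping).
Most parsimonious ingroup topology: (((Glyptana,Lithella),(Neoops,Lithina)),Leptoina).
Lithella and Glyptana share a more recent common ancestor with each other than either does with Leptoina, so Leptoina is the least closely related of the three.

Leptoina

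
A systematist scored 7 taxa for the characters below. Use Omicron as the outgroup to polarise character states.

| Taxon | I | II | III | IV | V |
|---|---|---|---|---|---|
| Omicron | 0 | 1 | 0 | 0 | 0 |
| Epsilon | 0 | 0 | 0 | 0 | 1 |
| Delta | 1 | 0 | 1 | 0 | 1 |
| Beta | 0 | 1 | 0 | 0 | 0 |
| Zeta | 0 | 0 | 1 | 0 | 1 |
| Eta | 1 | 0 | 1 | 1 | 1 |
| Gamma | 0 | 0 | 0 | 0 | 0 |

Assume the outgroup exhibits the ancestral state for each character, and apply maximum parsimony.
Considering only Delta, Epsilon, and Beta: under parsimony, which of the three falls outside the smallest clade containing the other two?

Beta

Character polarity is set by the outgroup: the derived state is whichever differs from the outgroup's state, so for II the derived state is '0', and for the remaining characters it is '1'.
Only Delta and Eta show the derived state '1' for I, supporting them as a clade.
Only Delta, Epsilon, Eta, Gamma, and Zeta show the derived state '0' for II, supporting them as a clade.
Only Delta, Eta, and Zeta show the derived state '1' for III, supporting them as a clade.
IV (derived state '1') is unique to Eta (autapomorphy; uninformative for grouping).
V (derived state '1') is shared by Delta, Epsilon, Eta, and Zeta — a synapomorphy uniting that clade.
Most parsimonious ingroup topology: (((Epsilon,((Delta,Eta),Zeta)),Gamma),Beta).
Delta and Epsilon share a more recent common ancestor with each other than either does with Beta, so Beta is the least closely related of the three.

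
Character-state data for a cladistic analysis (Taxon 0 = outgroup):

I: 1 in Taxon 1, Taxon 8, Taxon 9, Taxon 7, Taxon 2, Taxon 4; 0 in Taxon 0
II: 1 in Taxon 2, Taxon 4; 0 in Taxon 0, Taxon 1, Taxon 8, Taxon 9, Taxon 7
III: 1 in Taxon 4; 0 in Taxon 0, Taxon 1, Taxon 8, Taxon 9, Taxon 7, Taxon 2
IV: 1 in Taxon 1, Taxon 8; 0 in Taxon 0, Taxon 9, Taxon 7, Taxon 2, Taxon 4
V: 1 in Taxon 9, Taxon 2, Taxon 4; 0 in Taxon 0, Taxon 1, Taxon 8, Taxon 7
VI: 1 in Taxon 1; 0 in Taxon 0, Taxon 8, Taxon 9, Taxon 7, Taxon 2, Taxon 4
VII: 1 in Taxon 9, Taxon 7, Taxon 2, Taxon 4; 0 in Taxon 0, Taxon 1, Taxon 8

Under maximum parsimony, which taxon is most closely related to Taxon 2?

Taxon 4

The outgroup has state '0' for every character, so '1' is the derived state throughout.
All ingroup taxa share the derived state '1' for I; it defines the ingroup but does not resolve relationships within it.
II: derived state '1' in Taxon 2 and Taxon 4 only — synapomorphy for {Taxon 2, Taxon 4}.
III (derived state '1') is unique to Taxon 4 (autapomorphy; uninformative for grouping).
Only Taxon 1 and Taxon 8 show the derived state '1' for IV, supporting them as a clade.
V (derived state '1') is shared by Taxon 2, Taxon 4, and Taxon 9 — a synapomorphy uniting that clade.
VI: derived state '1' in Taxon 1 only — an autapomorphy, so it tells us nothing about relationships among taxa.
VII: derived state '1' in Taxon 2, Taxon 4, Taxon 7, and Taxon 9 only — synapomorphy for {Taxon 2, Taxon 4, Taxon 7, Taxon 9}.
Most parsimonious ingroup topology: ((Taxon 1,Taxon 8),((Taxon 9,(Taxon 2,Taxon 4)),Taxon 7)).
Taxon 2 and Taxon 4 form a cherry on this tree, so they are sister taxa.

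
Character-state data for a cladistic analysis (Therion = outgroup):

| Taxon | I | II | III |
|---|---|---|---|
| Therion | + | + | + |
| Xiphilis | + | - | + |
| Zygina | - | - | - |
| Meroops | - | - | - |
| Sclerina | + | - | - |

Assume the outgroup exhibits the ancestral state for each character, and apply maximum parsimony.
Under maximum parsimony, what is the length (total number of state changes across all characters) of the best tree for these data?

3

The outgroup has state '+' for every character, so '-' is the derived state throughout.
I (derived state '-') is shared by Meroops and Zygina — a synapomorphy uniting that clade.
All ingroup taxa share the derived state '-' for II; it defines the ingroup but does not resolve relationships within it.
III (derived state '-') is shared by Meroops, Sclerina, and Zygina — a synapomorphy uniting that clade.
Most parsimonious ingroup topology: (Xiphilis,((Zygina,Meroops),Sclerina)).
Changes per character on this tree: I: 1; II: 1; III: 1.
Total = 3.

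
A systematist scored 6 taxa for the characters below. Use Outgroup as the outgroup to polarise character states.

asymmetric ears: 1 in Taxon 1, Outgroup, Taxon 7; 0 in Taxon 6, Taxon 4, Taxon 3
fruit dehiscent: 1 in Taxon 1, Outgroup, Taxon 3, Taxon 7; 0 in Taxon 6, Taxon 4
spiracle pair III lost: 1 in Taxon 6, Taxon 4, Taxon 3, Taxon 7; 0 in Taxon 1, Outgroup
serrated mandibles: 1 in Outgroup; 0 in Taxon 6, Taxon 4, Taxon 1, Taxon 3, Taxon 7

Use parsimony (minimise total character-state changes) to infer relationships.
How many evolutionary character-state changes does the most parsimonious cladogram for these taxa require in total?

Character polarity is set by the outgroup: the derived state is whichever differs from the outgroup's state, so for asymmetric ears, fruit dehiscent, serrated mandibles the derived state is '0', and for the remaining characters it is '1'.
asymmetric ears (derived state '0') is shared by Taxon 3, Taxon 4, and Taxon 6 — a synapomorphy uniting that clade.
fruit dehiscent (derived state '0') is shared by Taxon 4 and Taxon 6 — a synapomorphy uniting that clade.
spiracle pair III lost (derived state '1') is shared by Taxon 3, Taxon 4, Taxon 6, and Taxon 7 — a synapomorphy uniting that clade.
serrated mandibles (derived state '0') is shared by all ingroup taxa — unites the whole ingroup.
Most parsimonious ingroup topology: (Taxon 1,(((Taxon 6,Taxon 4),Taxon 3),Taxon 7)).
Changes per character on this tree: asymmetric ears: 1; fruit dehiscent: 1; spiracle pair III lost: 1; serrated mandibles: 1.
Total = 4.

4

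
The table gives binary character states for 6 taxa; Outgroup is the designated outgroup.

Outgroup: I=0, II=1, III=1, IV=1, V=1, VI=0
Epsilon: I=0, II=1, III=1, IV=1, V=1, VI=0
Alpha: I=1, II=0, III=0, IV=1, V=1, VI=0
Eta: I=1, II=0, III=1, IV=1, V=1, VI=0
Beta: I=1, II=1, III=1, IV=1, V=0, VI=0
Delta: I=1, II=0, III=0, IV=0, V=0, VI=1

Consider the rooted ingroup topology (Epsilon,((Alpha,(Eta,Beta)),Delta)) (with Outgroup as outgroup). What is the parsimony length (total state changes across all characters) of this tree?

9

Map each character onto (Epsilon,((Alpha,(Eta,Beta)),Delta)) (rooted by Outgroup) and count the minimum state changes it requires (Fitch parsimony):
I: 1; II: 2; III: 2; IV: 1; V: 2; VI: 1.
Total tree length = 9.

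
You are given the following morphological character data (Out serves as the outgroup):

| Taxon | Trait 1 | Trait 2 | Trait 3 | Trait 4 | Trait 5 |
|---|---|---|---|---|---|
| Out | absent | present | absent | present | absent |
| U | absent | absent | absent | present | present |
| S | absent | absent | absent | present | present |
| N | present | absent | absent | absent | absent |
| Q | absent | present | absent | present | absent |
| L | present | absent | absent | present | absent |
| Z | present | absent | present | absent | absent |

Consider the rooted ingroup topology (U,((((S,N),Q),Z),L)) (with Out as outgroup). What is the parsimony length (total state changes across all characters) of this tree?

Map each character onto (U,((((S,N),Q),Z),L)) (rooted by Out) and count the minimum state changes it requires (Fitch parsimony):
Trait 1: 3; Trait 2: 2; Trait 3: 1; Trait 4: 2; Trait 5: 2.
Total tree length = 10.

10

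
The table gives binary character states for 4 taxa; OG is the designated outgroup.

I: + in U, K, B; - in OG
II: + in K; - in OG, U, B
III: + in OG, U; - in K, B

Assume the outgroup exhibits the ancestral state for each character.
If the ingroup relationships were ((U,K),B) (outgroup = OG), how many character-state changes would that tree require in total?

4

Map each character onto ((U,K),B) (rooted by OG) and count the minimum state changes it requires (Fitch parsimony):
I: 1; II: 1; III: 2.
Total tree length = 4.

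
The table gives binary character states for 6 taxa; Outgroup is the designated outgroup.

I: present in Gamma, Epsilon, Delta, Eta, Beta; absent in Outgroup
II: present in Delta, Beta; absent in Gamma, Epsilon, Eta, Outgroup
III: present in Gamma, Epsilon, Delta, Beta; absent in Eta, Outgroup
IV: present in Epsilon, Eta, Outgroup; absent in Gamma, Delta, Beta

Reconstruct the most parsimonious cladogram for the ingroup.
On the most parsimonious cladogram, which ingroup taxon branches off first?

Eta

Character polarity is set by the outgroup: the derived state is whichever differs from the outgroup's state, so for IV the derived state is 'absent', and for the remaining characters it is 'present'.
I (derived state 'present') is shared by all ingroup taxa — unites the whole ingroup.
II: derived state 'present' in Beta and Delta only — synapomorphy for {Beta, Delta}.
Only Beta, Delta, Epsilon, and Gamma show the derived state 'present' for III, supporting them as a clade.
IV (derived state 'absent') is shared by Beta, Delta, and Gamma — a synapomorphy uniting that clade.
Most parsimonious ingroup topology: (((Gamma,(Delta,Beta)),Epsilon),Eta).
Eta is sister to the clade containing all other ingroup taxa, so it is the earliest-diverging (most basal) ingroup lineage.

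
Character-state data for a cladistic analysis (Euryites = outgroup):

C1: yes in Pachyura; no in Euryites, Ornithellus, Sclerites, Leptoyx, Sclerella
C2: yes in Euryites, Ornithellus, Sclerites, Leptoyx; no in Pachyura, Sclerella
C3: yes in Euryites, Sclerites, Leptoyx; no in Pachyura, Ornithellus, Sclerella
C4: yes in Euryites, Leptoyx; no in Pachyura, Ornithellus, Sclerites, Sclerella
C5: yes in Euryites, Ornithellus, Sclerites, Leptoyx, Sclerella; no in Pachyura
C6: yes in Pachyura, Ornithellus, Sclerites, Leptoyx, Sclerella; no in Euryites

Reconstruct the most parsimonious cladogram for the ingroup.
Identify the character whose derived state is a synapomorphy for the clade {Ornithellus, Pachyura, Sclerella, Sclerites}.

Character polarity is set by the outgroup: the derived state is whichever differs from the outgroup's state, so for C2, C3, C4, C5 the derived state is 'no', and for the remaining characters it is 'yes'.
C1: derived state 'yes' in Pachyura only — an autapomorphy, so it tells us nothing about relationships among taxa.
C2 (derived state 'no') is shared by Pachyura and Sclerella — a synapomorphy uniting that clade.
C3 (derived state 'no') is shared by Ornithellus, Pachyura, and Sclerella — a synapomorphy uniting that clade.
C4 (derived state 'no') is shared by Ornithellus, Pachyura, Sclerella, and Sclerites — a synapomorphy uniting that clade.
C5: derived state 'no' in Pachyura only — an autapomorphy, so it tells us nothing about relationships among taxa.
C6 (derived state 'yes') is shared by all ingroup taxa — unites the whole ingroup.
Most parsimonious ingroup topology: (((Ornithellus,(Pachyura,Sclerella)),Sclerites),Leptoyx).
The clade {Ornithellus, Pachyura, Sclerella, Sclerites} is supported by C4: its derived state 'no' occurs in exactly those taxa and in no other taxon (including the outgroup).

C4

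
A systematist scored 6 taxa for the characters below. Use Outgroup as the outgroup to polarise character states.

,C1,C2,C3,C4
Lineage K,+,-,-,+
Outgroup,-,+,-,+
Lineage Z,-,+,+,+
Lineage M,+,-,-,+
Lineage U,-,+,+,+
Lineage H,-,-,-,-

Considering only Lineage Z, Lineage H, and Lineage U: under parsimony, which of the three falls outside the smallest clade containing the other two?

Character polarity is set by the outgroup: the derived state is whichever differs from the outgroup's state, so for C2, C4 the derived state is '-', and for the remaining characters it is '+'.
C1: derived state '+' in Lineage K and Lineage M only — synapomorphy for {Lineage K, Lineage M}.
Only Lineage H, Lineage K, and Lineage M show the derived state '-' for C2, supporting them as a clade.
Only Lineage U and Lineage Z show the derived state '+' for C3, supporting them as a clade.
C4 (derived state '-') is unique to Lineage H (autapomorphy; uninformative for grouping).
Most parsimonious ingroup topology: (((Lineage M,Lineage K),Lineage H),(Lineage Z,Lineage U)).
Lineage Z and Lineage U share a more recent common ancestor with each other than either does with Lineage H, so Lineage H is the least closely related of the three.

Lineage H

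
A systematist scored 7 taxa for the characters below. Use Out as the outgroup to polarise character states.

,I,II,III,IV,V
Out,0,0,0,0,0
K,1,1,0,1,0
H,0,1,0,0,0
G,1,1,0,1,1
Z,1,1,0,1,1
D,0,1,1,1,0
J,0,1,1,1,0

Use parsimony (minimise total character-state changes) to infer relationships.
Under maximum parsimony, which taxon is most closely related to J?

D

The outgroup has state '0' for every character, so '1' is the derived state throughout.
Only G, K, and Z show the derived state '1' for I, supporting them as a clade.
All ingroup taxa share the derived state '1' for II; it defines the ingroup but does not resolve relationships within it.
Only D and J show the derived state '1' for III, supporting them as a clade.
Only D, G, J, K, and Z show the derived state '1' for IV, supporting them as a clade.
V: derived state '1' in G and Z only — synapomorphy for {G, Z}.
Most parsimonious ingroup topology: (((K,(G,Z)),(D,J)),H).
J and D form a cherry on this tree, so they are sister taxa.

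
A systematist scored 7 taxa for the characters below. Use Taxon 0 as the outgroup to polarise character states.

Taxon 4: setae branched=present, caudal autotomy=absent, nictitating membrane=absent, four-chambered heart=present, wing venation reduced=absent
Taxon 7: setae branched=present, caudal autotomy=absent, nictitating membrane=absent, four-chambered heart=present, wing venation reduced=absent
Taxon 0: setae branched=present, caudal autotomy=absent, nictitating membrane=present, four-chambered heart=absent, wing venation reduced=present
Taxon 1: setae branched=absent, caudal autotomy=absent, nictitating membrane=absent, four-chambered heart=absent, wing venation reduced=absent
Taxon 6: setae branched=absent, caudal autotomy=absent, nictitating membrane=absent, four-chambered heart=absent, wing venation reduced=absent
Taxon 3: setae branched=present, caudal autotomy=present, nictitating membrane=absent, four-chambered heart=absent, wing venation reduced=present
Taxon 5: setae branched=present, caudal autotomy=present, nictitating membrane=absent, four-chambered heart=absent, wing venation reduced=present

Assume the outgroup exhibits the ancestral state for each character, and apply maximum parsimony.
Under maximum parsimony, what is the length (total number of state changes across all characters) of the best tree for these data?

Character polarity is set by the outgroup: the derived state is whichever differs from the outgroup's state, so for setae branched, nictitating membrane, wing venation reduced the derived state is 'absent', and for the remaining characters it is 'present'.
setae branched (derived state 'absent') is shared by Taxon 1 and Taxon 6 — a synapomorphy uniting that clade.
Only Taxon 3 and Taxon 5 show the derived state 'present' for caudal autotomy, supporting them as a clade.
All ingroup taxa share the derived state 'absent' for nictitating membrane; it defines the ingroup but does not resolve relationships within it.
Only Taxon 4 and Taxon 7 show the derived state 'present' for four-chambered heart, supporting them as a clade.
Only Taxon 1, Taxon 4, Taxon 6, and Taxon 7 show the derived state 'absent' for wing venation reduced, supporting them as a clade.
Most parsimonious ingroup topology: (((Taxon 6,Taxon 1),(Taxon 7,Taxon 4)),(Taxon 5,Taxon 3)).
Changes per character on this tree: setae branched: 1; caudal autotomy: 1; nictitating membrane: 1; four-chambered heart: 1; wing venation reduced: 1.
Total = 5.

5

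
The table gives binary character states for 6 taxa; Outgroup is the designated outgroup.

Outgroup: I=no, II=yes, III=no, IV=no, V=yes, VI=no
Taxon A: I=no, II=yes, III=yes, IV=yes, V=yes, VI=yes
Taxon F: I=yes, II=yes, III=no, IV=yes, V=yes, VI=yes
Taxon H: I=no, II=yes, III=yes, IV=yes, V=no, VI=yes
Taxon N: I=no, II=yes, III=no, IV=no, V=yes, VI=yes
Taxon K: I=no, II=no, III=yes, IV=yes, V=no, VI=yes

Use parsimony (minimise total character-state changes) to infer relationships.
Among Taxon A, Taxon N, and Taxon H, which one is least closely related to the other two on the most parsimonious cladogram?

Taxon N

Character polarity is set by the outgroup: the derived state is whichever differs from the outgroup's state, so for II, V the derived state is 'no', and for the remaining characters it is 'yes'.
I: derived state 'yes' in Taxon F only — an autapomorphy, so it tells us nothing about relationships among taxa.
II (derived state 'no') is unique to Taxon K (autapomorphy; uninformative for grouping).
III: derived state 'yes' in Taxon A, Taxon H, and Taxon K only — synapomorphy for {Taxon A, Taxon H, Taxon K}.
Only Taxon A, Taxon F, Taxon H, and Taxon K show the derived state 'yes' for IV, supporting them as a clade.
V (derived state 'no') is shared by Taxon H and Taxon K — a synapomorphy uniting that clade.
VI (derived state 'yes') is shared by all ingroup taxa — unites the whole ingroup.
Most parsimonious ingroup topology: (((Taxon A,(Taxon H,Taxon K)),Taxon F),Taxon N).
Taxon A and Taxon H share a more recent common ancestor with each other than either does with Taxon N, so Taxon N is the least closely related of the three.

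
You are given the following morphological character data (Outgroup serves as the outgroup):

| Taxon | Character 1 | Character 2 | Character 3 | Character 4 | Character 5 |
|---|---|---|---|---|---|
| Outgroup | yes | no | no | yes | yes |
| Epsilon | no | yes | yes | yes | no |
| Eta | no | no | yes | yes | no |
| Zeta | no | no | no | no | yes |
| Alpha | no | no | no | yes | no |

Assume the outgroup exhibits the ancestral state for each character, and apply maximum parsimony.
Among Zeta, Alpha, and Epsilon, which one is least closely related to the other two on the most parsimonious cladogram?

Zeta

Character polarity is set by the outgroup: the derived state is whichever differs from the outgroup's state, so for Character 1, Character 4, Character 5 the derived state is 'no', and for the remaining characters it is 'yes'.
Character 1 (derived state 'no') is shared by all ingroup taxa — unites the whole ingroup.
Character 2 (derived state 'yes') is unique to Epsilon (autapomorphy; uninformative for grouping).
Character 3: derived state 'yes' in Epsilon and Eta only — synapomorphy for {Epsilon, Eta}.
Character 4: derived state 'no' in Zeta only — an autapomorphy, so it tells us nothing about relationships among taxa.
Character 5: derived state 'no' in Alpha, Epsilon, and Eta only — synapomorphy for {Alpha, Epsilon, Eta}.
Most parsimonious ingroup topology: (((Epsilon,Eta),Alpha),Zeta).
Alpha and Epsilon share a more recent common ancestor with each other than either does with Zeta, so Zeta is the least closely related of the three.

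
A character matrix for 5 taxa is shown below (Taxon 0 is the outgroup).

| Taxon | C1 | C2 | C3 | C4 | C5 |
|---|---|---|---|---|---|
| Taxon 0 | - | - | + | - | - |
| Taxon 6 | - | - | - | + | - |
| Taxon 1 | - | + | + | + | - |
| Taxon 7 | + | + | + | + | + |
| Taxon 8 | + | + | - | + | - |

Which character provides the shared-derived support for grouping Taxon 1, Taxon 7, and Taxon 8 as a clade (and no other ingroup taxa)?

C2

Character polarity is set by the outgroup: the derived state is whichever differs from the outgroup's state, so for C3 the derived state is '-', and for the remaining characters it is '+'.
Only Taxon 7 and Taxon 8 show the derived state '+' for C1, supporting them as a clade.
C2 (derived state '+') is shared by Taxon 1, Taxon 7, and Taxon 8 — a synapomorphy uniting that clade.
C3 groups Taxon 6 and Taxon 8, which is incompatible with the clades supported by the remaining characters; treating it as convergent (homoplasy) costs fewer steps than any alternative tree.
C4 (derived state '+') is shared by all ingroup taxa — unites the whole ingroup.
C5: derived state '+' in Taxon 7 only — an autapomorphy, so it tells us nothing about relationships among taxa.
Most parsimonious ingroup topology: (Taxon 6,(Taxon 1,(Taxon 7,Taxon 8))).
The clade {Taxon 1, Taxon 7, Taxon 8} is supported by C2: its derived state '+' occurs in exactly those taxa and in no other taxon (including the outgroup).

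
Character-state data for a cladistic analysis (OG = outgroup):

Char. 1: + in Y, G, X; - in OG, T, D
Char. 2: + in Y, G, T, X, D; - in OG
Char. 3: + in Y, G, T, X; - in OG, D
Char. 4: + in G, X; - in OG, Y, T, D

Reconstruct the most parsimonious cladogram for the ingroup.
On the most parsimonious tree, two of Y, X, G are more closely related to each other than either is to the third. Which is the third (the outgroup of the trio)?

The outgroup has state '-' for every character, so '+' is the derived state throughout.
Char. 1: derived state '+' in G, X, and Y only — synapomorphy for {G, X, Y}.
All ingroup taxa share the derived state '+' for Char. 2; it defines the ingroup but does not resolve relationships within it.
Only G, T, X, and Y show the derived state '+' for Char. 3, supporting them as a clade.
Only G and X show the derived state '+' for Char. 4, supporting them as a clade.
Most parsimonious ingroup topology: (((Y,(G,X)),T),D).
X and G share a more recent common ancestor with each other than either does with Y, so Y is the least closely related of the three.

Y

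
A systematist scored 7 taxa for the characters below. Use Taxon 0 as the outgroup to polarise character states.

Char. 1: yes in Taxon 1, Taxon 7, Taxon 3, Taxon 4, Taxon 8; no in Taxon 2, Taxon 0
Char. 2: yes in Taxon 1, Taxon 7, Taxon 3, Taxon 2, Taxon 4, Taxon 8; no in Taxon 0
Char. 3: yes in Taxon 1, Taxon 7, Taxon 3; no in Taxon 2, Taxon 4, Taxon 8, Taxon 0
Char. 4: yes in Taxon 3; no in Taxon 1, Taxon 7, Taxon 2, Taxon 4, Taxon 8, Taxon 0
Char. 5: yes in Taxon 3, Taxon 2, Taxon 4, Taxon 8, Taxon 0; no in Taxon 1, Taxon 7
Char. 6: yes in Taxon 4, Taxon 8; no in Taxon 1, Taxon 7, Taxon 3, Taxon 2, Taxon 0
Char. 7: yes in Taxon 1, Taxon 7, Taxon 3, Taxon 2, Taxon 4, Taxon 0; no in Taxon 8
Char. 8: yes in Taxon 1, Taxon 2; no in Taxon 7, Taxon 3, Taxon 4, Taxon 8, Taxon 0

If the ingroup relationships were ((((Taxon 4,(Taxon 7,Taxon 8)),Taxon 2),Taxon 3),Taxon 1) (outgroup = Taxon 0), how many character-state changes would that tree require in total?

14

Map each character onto ((((Taxon 4,(Taxon 7,Taxon 8)),Taxon 2),Taxon 3),Taxon 1) (rooted by Taxon 0) and count the minimum state changes it requires (Fitch parsimony):
Char. 1: 2; Char. 2: 1; Char. 3: 3; Char. 4: 1; Char. 5: 2; Char. 6: 2; Char. 7: 1; Char. 8: 2.
Total tree length = 14.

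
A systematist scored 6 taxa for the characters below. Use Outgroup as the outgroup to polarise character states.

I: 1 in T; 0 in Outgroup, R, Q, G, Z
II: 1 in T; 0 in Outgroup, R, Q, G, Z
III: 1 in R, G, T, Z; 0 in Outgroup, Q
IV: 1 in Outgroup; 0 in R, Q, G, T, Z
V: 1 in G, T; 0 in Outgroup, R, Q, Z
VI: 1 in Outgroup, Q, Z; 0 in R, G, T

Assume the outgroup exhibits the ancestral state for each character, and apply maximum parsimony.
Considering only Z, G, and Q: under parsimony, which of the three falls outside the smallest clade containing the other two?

Character polarity is set by the outgroup: the derived state is whichever differs from the outgroup's state, so for IV, VI the derived state is '0', and for the remaining characters it is '1'.
I: derived state '1' in T only — an autapomorphy, so it tells us nothing about relationships among taxa.
II (derived state '1') is unique to T (autapomorphy; uninformative for grouping).
III (derived state '1') is shared by G, R, T, and Z — a synapomorphy uniting that clade.
All ingroup taxa share the derived state '0' for IV; it defines the ingroup but does not resolve relationships within it.
V (derived state '1') is shared by G and T — a synapomorphy uniting that clade.
VI: derived state '0' in G, R, and T only — synapomorphy for {G, R, T}.
Most parsimonious ingroup topology: (Q,(((T,G),R),Z)).
Z and G share a more recent common ancestor with each other than either does with Q, so Q is the least closely related of the three.

Q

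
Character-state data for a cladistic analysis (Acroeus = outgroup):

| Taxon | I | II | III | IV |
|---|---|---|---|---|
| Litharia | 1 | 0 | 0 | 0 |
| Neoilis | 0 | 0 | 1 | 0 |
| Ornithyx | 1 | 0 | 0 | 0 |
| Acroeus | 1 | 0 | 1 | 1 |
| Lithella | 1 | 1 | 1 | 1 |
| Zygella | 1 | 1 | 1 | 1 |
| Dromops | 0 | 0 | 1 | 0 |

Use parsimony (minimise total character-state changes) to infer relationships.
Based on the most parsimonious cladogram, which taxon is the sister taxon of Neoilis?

Character polarity is set by the outgroup: the derived state is whichever differs from the outgroup's state, so for I, III, IV the derived state is '0', and for the remaining characters it is '1'.
I (derived state '0') is shared by Dromops and Neoilis — a synapomorphy uniting that clade.
II: derived state '1' in Lithella and Zygella only — synapomorphy for {Lithella, Zygella}.
III (derived state '0') is shared by Litharia and Ornithyx — a synapomorphy uniting that clade.
IV: derived state '0' in Dromops, Litharia, Neoilis, and Ornithyx only — synapomorphy for {Dromops, Litharia, Neoilis, Ornithyx}.
Most parsimonious ingroup topology: (((Neoilis,Dromops),(Litharia,Ornithyx)),(Lithella,Zygella)).
Neoilis and Dromops form a cherry on this tree, so they are sister taxa.

Dromops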